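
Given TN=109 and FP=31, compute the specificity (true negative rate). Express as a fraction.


Specificity = TN / (TN + FP) = 109 / 140 = 109/140.

109/140


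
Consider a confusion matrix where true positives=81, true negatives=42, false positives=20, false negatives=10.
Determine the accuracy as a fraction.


Accuracy = (TP + TN) / (TP + TN + FP + FN) = (81 + 42) / 153 = 41/51.

41/51


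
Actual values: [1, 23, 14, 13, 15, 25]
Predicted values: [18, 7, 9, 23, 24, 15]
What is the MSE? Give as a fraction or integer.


MSE = (1/6) * ((1-18)^2=289 + (23-7)^2=256 + (14-9)^2=25 + (13-23)^2=100 + (15-24)^2=81 + (25-15)^2=100). Sum = 851. MSE = 851/6.

851/6


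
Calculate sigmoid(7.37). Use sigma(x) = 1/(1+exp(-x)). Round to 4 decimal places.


sigma(7.37) = 1/(1+e^(-7.37)) = 1/(1+0.000630) = 1/1.000630 = 0.9994.

0.9994


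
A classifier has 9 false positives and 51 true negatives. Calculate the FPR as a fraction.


FPR = FP / (FP + TN) = 9 / 60 = 3/20.

3/20


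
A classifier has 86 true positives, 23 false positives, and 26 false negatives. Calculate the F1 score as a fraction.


Precision = 86/109 = 86/109. Recall = 86/112 = 43/56. F1 = 2*P*R/(P+R) = 172/221.

172/221


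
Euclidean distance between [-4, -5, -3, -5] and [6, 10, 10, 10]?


d = sqrt(sum of squared differences). (-4-6)^2=100, (-5-10)^2=225, (-3-10)^2=169, (-5-10)^2=225. Sum = 719.

sqrt(719)


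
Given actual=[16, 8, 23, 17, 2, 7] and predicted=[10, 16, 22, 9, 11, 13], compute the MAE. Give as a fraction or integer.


MAE = (1/6) * (|16-10|=6 + |8-16|=8 + |23-22|=1 + |17-9|=8 + |2-11|=9 + |7-13|=6). Sum = 38. MAE = 19/3.

19/3


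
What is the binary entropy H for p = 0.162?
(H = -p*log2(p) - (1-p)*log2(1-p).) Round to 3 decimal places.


H = -0.162*log2(0.162) - 0.838*log2(0.838) = 0.639.

0.639


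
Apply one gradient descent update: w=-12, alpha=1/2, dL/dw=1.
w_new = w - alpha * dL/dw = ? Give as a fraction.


w_new = -12 - 1/2 * 1 = -12 - 1/2 = -25/2.

-25/2


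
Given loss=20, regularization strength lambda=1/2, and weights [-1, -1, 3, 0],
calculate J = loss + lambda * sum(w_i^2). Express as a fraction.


L2 sq norm = sum(w^2) = 11. J = 20 + 1/2 * 11 = 51/2.

51/2


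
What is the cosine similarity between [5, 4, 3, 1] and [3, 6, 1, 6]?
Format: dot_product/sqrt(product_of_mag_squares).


dot = 48. |a|^2 = 51, |b|^2 = 82. cos = 48/sqrt(4182).

48/sqrt(4182)


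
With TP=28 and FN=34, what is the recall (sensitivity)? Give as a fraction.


Recall = TP / (TP + FN) = 28 / 62 = 14/31.

14/31


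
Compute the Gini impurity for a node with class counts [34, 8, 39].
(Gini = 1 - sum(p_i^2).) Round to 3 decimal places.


Total = 81. Proportions: 34/81, 8/81, 39/81. sum(p_i^2) = 0.4178. Gini = 1 - 0.4178 = 0.5822, which rounds to 0.582.

0.582


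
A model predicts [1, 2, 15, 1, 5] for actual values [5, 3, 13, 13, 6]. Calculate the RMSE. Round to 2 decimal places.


MSE = 33.2000. RMSE = sqrt(33.2000) = 5.76.

5.76


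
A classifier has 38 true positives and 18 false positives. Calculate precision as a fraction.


Precision = TP / (TP + FP) = 38 / 56 = 19/28.

19/28


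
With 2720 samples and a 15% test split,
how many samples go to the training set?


Test set = 2720 * 15% = 408. Training set = 2720 - 408 = 2312.

2312


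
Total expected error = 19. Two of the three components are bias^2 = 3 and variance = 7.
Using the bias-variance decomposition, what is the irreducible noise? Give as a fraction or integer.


Total error = bias^2 + variance + irreducible noise. So irreducible noise = 19 - 3 - 7 = 9.

9


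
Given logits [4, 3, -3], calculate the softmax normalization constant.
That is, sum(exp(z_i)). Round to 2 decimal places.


Denom = e^4=54.5982 + e^3=20.0855 + e^-3=0.0498. Sum = 74.7335, which rounds to 74.73.

74.73


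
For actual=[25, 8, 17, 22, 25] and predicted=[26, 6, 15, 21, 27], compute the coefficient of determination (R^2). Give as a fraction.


Mean(y) = 97/5. SS_res = 14. SS_tot = 1026/5. R^2 = 1 - 14/(1026/5) = 478/513.

478/513


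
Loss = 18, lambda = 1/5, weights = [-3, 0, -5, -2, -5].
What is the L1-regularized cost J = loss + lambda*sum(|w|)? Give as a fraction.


L1 norm = sum(|w|) = 15. J = 18 + 1/5 * 15 = 21.

21


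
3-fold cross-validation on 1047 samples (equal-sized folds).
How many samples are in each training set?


Each validation fold has 1047/3 = 349 samples. Training set = 1047 - 349 = 698.

698


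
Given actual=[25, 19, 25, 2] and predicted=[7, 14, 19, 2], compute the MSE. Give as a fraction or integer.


MSE = (1/4) * ((25-7)^2=324 + (19-14)^2=25 + (25-19)^2=36 + (2-2)^2=0). Sum = 385. MSE = 385/4.

385/4


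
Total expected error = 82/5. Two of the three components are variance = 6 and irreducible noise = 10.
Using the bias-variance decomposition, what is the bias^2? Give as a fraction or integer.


Total error = bias^2 + variance + irreducible noise. So bias^2 = 82/5 - 6 - 10 = 2/5.

2/5


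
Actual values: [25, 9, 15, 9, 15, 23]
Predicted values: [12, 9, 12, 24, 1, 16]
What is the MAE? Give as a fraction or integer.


MAE = (1/6) * (|25-12|=13 + |9-9|=0 + |15-12|=3 + |9-24|=15 + |15-1|=14 + |23-16|=7). Sum = 52. MAE = 26/3.

26/3


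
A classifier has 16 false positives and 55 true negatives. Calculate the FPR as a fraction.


FPR = FP / (FP + TN) = 16 / 71 = 16/71.

16/71


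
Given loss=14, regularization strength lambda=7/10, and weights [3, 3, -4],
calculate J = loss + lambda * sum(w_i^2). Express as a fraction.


L2 sq norm = sum(w^2) = 34. J = 14 + 7/10 * 34 = 189/5.

189/5


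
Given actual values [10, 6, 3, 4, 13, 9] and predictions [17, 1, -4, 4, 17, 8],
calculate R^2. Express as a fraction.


Mean(y) = 15/2. SS_res = 140. SS_tot = 147/2. R^2 = 1 - 140/(147/2) = -19/21.

-19/21


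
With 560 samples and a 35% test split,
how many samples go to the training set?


Test set = 560 * 35% = 196. Training set = 560 - 196 = 364.

364


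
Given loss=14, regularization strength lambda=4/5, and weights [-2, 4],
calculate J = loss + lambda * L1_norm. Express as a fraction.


L1 norm = sum(|w|) = 6. J = 14 + 4/5 * 6 = 94/5.

94/5


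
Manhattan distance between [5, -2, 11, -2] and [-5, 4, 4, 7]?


d = sum of absolute differences: |5--5|=10 + |-2-4|=6 + |11-4|=7 + |-2-7|=9 = 32.

32


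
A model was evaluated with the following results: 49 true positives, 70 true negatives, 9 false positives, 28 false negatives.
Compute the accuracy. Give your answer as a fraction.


Accuracy = (TP + TN) / (TP + TN + FP + FN) = (49 + 70) / 156 = 119/156.

119/156


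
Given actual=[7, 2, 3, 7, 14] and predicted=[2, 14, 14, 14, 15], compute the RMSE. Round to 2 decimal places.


MSE = 68.0000. RMSE = sqrt(68.0000) = 8.25.

8.25


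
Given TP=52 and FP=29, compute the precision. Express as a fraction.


Precision = TP / (TP + FP) = 52 / 81 = 52/81.

52/81


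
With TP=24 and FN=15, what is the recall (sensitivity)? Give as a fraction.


Recall = TP / (TP + FN) = 24 / 39 = 8/13.

8/13


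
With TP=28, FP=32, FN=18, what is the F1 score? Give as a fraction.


Precision = 28/60 = 7/15. Recall = 28/46 = 14/23. F1 = 2*P*R/(P+R) = 28/53.

28/53


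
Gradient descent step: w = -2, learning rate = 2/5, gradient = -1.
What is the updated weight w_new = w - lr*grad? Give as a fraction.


w_new = -2 - 2/5 * -1 = -2 - -2/5 = -8/5.

-8/5


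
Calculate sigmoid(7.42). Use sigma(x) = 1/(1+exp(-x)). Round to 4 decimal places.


sigma(7.42) = 1/(1+e^(-7.42)) = 1/(1+0.000599) = 1/1.000599 = 0.9994.

0.9994


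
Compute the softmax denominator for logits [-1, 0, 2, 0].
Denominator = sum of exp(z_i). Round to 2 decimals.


Denom = e^-1=0.3679 + e^0=1.0000 + e^2=7.3891 + e^0=1.0000. Sum = 9.7570, which rounds to 9.76.

9.76


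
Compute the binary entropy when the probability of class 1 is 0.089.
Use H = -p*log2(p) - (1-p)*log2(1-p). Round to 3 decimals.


H = -0.089*log2(0.089) - 0.911*log2(0.911) = 0.433.

0.433


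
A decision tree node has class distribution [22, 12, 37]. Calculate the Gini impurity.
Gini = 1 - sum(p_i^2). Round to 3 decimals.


Total = 71. Proportions: 22/71, 12/71, 37/71. sum(p_i^2) = 0.3962. Gini = 1 - 0.3962 = 0.6038, which rounds to 0.604.

0.604


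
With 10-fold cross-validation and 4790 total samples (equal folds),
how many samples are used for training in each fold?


Each validation fold has 4790/10 = 479 samples. Training set = 4790 - 479 = 4311.

4311


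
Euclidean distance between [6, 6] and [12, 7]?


d = sqrt(sum of squared differences). (6-12)^2=36, (6-7)^2=1. Sum = 37.

sqrt(37)


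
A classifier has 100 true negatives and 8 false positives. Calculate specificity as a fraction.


Specificity = TN / (TN + FP) = 100 / 108 = 25/27.

25/27


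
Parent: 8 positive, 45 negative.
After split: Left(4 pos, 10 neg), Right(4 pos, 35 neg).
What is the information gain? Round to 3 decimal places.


H(parent) = 0.6122. H(left) = 0.8631, H(right) = 0.4771. Weighted = (14/53)*0.8631 + (39/53)*0.4771 = 0.5791. IG = 0.6122 - 0.5791 = 0.0331, which rounds to 0.033.

0.033


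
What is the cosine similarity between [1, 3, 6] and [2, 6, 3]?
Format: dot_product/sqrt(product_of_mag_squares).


dot = 38. |a|^2 = 46, |b|^2 = 49. cos = 38/sqrt(2254).

38/sqrt(2254)


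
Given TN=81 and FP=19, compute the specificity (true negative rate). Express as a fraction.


Specificity = TN / (TN + FP) = 81 / 100 = 81/100.

81/100


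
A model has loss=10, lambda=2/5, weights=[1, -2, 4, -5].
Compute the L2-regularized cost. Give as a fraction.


L2 sq norm = sum(w^2) = 46. J = 10 + 2/5 * 46 = 142/5.

142/5


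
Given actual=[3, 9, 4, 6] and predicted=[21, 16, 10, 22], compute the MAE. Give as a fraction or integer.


MAE = (1/4) * (|3-21|=18 + |9-16|=7 + |4-10|=6 + |6-22|=16). Sum = 47. MAE = 47/4.

47/4


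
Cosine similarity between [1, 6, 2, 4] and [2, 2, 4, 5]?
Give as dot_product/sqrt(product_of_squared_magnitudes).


dot = 42. |a|^2 = 57, |b|^2 = 49. cos = 42/sqrt(2793).

42/sqrt(2793)


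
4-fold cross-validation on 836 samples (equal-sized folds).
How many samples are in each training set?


Each validation fold has 836/4 = 209 samples. Training set = 836 - 209 = 627.

627


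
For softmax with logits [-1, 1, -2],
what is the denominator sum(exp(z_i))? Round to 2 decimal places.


Denom = e^-1=0.3679 + e^1=2.7183 + e^-2=0.1353. Sum = 3.2215, which rounds to 3.22.

3.22


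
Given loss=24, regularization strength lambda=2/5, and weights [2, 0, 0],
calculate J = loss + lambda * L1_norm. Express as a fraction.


L1 norm = sum(|w|) = 2. J = 24 + 2/5 * 2 = 124/5.

124/5


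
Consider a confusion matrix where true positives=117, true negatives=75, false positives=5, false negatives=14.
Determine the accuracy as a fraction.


Accuracy = (TP + TN) / (TP + TN + FP + FN) = (117 + 75) / 211 = 192/211.

192/211


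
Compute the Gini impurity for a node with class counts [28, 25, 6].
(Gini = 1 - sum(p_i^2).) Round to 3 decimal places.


Total = 59. Proportions: 28/59, 25/59, 6/59. sum(p_i^2) = 0.4151. Gini = 1 - 0.4151 = 0.5849, which rounds to 0.585.

0.585


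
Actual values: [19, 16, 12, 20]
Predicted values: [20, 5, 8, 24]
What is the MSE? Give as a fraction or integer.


MSE = (1/4) * ((19-20)^2=1 + (16-5)^2=121 + (12-8)^2=16 + (20-24)^2=16). Sum = 154. MSE = 77/2.

77/2


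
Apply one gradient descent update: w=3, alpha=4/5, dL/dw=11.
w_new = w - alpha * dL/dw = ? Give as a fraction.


w_new = 3 - 4/5 * 11 = 3 - 44/5 = -29/5.

-29/5


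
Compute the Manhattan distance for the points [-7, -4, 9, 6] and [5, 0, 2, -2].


d = sum of absolute differences: |-7-5|=12 + |-4-0|=4 + |9-2|=7 + |6--2|=8 = 31.

31


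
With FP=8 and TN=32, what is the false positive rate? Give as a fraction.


FPR = FP / (FP + TN) = 8 / 40 = 1/5.

1/5


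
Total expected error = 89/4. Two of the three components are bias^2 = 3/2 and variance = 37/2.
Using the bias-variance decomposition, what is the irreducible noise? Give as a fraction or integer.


Total error = bias^2 + variance + irreducible noise. So irreducible noise = 89/4 - 3/2 - 37/2 = 9/4.

9/4


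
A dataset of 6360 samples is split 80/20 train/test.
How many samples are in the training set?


Test set = 6360 * 20% = 1272. Training set = 6360 - 1272 = 5088.

5088


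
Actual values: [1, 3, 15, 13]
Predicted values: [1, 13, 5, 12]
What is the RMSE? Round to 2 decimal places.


MSE = 50.2500. RMSE = sqrt(50.2500) = 7.09.

7.09


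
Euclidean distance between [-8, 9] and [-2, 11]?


d = sqrt(sum of squared differences). (-8--2)^2=36, (9-11)^2=4. Sum = 40.

sqrt(40)


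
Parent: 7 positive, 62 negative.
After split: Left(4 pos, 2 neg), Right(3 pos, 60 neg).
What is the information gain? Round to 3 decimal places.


H(parent) = 0.4736. H(left) = 0.9183, H(right) = 0.2762. Weighted = (6/69)*0.9183 + (63/69)*0.2762 = 0.3320. IG = 0.4736 - 0.3320 = 0.1416, which rounds to 0.142.

0.142


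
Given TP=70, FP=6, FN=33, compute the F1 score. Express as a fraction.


Precision = 70/76 = 35/38. Recall = 70/103 = 70/103. F1 = 2*P*R/(P+R) = 140/179.

140/179


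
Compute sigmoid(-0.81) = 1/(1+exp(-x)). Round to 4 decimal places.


sigma(-0.81) = 1/(1+e^(0.81)) = 1/(1+2.247908) = 1/3.247908 = 0.3079.

0.3079


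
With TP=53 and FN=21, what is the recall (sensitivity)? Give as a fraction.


Recall = TP / (TP + FN) = 53 / 74 = 53/74.

53/74


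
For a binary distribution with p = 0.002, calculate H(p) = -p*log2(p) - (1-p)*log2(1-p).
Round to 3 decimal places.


H = -0.002*log2(0.002) - 0.998*log2(0.998) = 0.021.

0.021


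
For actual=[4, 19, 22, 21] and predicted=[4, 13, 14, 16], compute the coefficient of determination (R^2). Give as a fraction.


Mean(y) = 33/2. SS_res = 125. SS_tot = 213. R^2 = 1 - 125/(213) = 88/213.

88/213


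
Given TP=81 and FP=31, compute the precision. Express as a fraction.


Precision = TP / (TP + FP) = 81 / 112 = 81/112.

81/112


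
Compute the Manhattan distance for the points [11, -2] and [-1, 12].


d = sum of absolute differences: |11--1|=12 + |-2-12|=14 = 26.

26


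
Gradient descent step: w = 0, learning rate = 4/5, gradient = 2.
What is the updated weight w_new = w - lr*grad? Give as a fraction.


w_new = 0 - 4/5 * 2 = 0 - 8/5 = -8/5.

-8/5


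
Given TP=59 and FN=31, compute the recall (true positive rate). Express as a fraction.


Recall = TP / (TP + FN) = 59 / 90 = 59/90.

59/90


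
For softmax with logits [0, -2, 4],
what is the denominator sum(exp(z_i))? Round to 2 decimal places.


Denom = e^0=1.0000 + e^-2=0.1353 + e^4=54.5982. Sum = 55.7335, which rounds to 55.73.

55.73


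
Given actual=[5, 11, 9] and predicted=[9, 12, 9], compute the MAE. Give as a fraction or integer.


MAE = (1/3) * (|5-9|=4 + |11-12|=1 + |9-9|=0). Sum = 5. MAE = 5/3.

5/3


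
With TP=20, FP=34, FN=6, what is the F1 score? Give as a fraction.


Precision = 20/54 = 10/27. Recall = 20/26 = 10/13. F1 = 2*P*R/(P+R) = 1/2.

1/2


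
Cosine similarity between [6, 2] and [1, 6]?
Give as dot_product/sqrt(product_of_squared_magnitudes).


dot = 18. |a|^2 = 40, |b|^2 = 37. cos = 18/sqrt(1480).

18/sqrt(1480)


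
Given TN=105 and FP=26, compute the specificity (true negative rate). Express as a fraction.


Specificity = TN / (TN + FP) = 105 / 131 = 105/131.

105/131


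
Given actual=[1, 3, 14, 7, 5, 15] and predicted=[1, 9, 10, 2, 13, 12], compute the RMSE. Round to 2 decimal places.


MSE = 25.0000. RMSE = sqrt(25.0000) = 5.00.

5.00


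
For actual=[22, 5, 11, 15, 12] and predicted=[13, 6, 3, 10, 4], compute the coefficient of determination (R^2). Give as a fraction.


Mean(y) = 13. SS_res = 235. SS_tot = 154. R^2 = 1 - 235/(154) = -81/154.

-81/154


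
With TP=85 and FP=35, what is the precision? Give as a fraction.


Precision = TP / (TP + FP) = 85 / 120 = 17/24.

17/24


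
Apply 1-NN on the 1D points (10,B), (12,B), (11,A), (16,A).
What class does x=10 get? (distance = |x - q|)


Distances: |10-10|=0, |12-10|=2, |11-10|=1, |16-10|=6. 1 nearest: (10,B). Counts: {'B': 1}. Majority class: B.

B


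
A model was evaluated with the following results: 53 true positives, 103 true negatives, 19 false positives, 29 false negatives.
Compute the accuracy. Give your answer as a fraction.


Accuracy = (TP + TN) / (TP + TN + FP + FN) = (53 + 103) / 204 = 13/17.

13/17


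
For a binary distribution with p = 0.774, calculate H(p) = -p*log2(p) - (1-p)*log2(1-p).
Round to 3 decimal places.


H = -0.774*log2(0.774) - 0.226*log2(0.226) = 0.771.

0.771


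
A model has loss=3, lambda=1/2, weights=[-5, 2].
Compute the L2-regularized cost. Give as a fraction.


L2 sq norm = sum(w^2) = 29. J = 3 + 1/2 * 29 = 35/2.

35/2


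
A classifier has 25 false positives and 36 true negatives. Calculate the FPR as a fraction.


FPR = FP / (FP + TN) = 25 / 61 = 25/61.

25/61


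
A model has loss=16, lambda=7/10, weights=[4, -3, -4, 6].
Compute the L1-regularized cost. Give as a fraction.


L1 norm = sum(|w|) = 17. J = 16 + 7/10 * 17 = 279/10.

279/10


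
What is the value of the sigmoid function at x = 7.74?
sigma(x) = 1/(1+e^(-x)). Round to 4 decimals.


sigma(7.74) = 1/(1+e^(-7.74)) = 1/(1+0.000435) = 1/1.000435 = 0.9996.

0.9996


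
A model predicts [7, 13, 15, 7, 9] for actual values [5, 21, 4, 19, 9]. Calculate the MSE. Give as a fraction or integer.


MSE = (1/5) * ((5-7)^2=4 + (21-13)^2=64 + (4-15)^2=121 + (19-7)^2=144 + (9-9)^2=0). Sum = 333. MSE = 333/5.

333/5


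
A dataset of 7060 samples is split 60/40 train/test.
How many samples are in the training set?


Test set = 7060 * 40% = 2824. Training set = 7060 - 2824 = 4236.

4236


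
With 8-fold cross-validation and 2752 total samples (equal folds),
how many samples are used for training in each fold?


Each validation fold has 2752/8 = 344 samples. Training set = 2752 - 344 = 2408.

2408


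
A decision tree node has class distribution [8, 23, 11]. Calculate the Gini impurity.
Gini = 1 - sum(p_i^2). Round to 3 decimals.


Total = 42. Proportions: 8/42, 23/42, 11/42. sum(p_i^2) = 0.4048. Gini = 1 - 0.4048 = 0.5952, which rounds to 0.595.

0.595


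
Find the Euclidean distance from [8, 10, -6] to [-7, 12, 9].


d = sqrt(sum of squared differences). (8--7)^2=225, (10-12)^2=4, (-6-9)^2=225. Sum = 454.

sqrt(454)


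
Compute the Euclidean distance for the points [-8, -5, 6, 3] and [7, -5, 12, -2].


d = sqrt(sum of squared differences). (-8-7)^2=225, (-5--5)^2=0, (6-12)^2=36, (3--2)^2=25. Sum = 286.

sqrt(286)


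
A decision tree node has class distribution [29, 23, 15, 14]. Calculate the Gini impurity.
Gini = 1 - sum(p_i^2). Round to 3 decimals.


Total = 81. Proportions: 29/81, 23/81, 15/81, 14/81. sum(p_i^2) = 0.2730. Gini = 1 - 0.2730 = 0.7270, which rounds to 0.727.

0.727


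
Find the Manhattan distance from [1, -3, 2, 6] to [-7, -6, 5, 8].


d = sum of absolute differences: |1--7|=8 + |-3--6|=3 + |2-5|=3 + |6-8|=2 = 16.

16


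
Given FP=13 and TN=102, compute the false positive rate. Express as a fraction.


FPR = FP / (FP + TN) = 13 / 115 = 13/115.

13/115


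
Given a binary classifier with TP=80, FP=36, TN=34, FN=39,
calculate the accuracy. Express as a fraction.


Accuracy = (TP + TN) / (TP + TN + FP + FN) = (80 + 34) / 189 = 38/63.

38/63


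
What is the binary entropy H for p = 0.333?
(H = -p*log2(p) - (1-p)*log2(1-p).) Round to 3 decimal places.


H = -0.333*log2(0.333) - 0.667*log2(0.667) = 0.918.

0.918


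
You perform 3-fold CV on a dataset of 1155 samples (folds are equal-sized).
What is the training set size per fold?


Each validation fold has 1155/3 = 385 samples. Training set = 1155 - 385 = 770.

770


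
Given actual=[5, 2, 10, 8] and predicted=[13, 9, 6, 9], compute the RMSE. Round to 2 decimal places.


MSE = 32.5000. RMSE = sqrt(32.5000) = 5.70.

5.70


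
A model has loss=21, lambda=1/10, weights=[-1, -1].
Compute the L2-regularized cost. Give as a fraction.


L2 sq norm = sum(w^2) = 2. J = 21 + 1/10 * 2 = 106/5.

106/5


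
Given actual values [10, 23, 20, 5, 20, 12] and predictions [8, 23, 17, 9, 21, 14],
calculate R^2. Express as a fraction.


Mean(y) = 15. SS_res = 34. SS_tot = 248. R^2 = 1 - 34/(248) = 107/124.

107/124


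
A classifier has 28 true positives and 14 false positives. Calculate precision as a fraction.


Precision = TP / (TP + FP) = 28 / 42 = 2/3.

2/3


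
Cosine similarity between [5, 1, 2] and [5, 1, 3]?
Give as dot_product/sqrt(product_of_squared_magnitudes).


dot = 32. |a|^2 = 30, |b|^2 = 35. cos = 32/sqrt(1050).

32/sqrt(1050)


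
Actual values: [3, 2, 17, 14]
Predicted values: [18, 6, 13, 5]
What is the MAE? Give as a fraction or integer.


MAE = (1/4) * (|3-18|=15 + |2-6|=4 + |17-13|=4 + |14-5|=9). Sum = 32. MAE = 8.

8


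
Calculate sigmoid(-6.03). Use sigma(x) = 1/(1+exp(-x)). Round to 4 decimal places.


sigma(-6.03) = 1/(1+e^(6.03)) = 1/(1+415.715029) = 1/416.715029 = 0.0024.

0.0024


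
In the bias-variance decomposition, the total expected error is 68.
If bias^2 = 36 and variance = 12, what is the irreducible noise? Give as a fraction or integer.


Total error = bias^2 + variance + irreducible noise. So irreducible noise = 68 - 36 - 12 = 20.

20


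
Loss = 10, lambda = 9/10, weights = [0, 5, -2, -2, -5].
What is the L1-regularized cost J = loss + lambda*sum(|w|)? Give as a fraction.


L1 norm = sum(|w|) = 14. J = 10 + 9/10 * 14 = 113/5.

113/5


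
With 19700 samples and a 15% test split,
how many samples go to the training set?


Test set = 19700 * 15% = 2955. Training set = 19700 - 2955 = 16745.

16745


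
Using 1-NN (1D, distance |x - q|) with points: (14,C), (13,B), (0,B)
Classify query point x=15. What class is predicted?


Distances: |14-15|=1, |13-15|=2, |0-15|=15. 1 nearest: (14,C). Counts: {'C': 1}. Majority class: C.

C


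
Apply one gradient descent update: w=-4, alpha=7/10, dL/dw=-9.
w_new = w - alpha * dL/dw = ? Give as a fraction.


w_new = -4 - 7/10 * -9 = -4 - -63/10 = 23/10.

23/10


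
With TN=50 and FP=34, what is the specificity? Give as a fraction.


Specificity = TN / (TN + FP) = 50 / 84 = 25/42.

25/42


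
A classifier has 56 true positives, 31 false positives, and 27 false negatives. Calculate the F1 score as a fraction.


Precision = 56/87 = 56/87. Recall = 56/83 = 56/83. F1 = 2*P*R/(P+R) = 56/85.

56/85


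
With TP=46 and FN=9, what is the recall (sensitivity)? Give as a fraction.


Recall = TP / (TP + FN) = 46 / 55 = 46/55.

46/55


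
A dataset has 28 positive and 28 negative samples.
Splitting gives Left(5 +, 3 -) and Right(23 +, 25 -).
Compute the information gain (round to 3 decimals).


H(parent) = 1.0000. H(left) = 0.9544, H(right) = 0.9987. Weighted = (8/56)*0.9544 + (48/56)*0.9987 = 0.9924. IG = 1.0000 - 0.9924 = 0.0076, which rounds to 0.008.

0.008


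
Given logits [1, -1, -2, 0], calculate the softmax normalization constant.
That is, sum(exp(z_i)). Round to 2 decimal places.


Denom = e^1=2.7183 + e^-1=0.3679 + e^-2=0.1353 + e^0=1.0000. Sum = 4.2215, which rounds to 4.22.

4.22


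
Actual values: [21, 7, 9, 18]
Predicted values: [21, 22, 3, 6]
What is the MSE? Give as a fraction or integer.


MSE = (1/4) * ((21-21)^2=0 + (7-22)^2=225 + (9-3)^2=36 + (18-6)^2=144). Sum = 405. MSE = 405/4.

405/4


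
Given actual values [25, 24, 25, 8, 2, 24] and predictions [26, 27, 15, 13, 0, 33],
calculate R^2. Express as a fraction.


Mean(y) = 18. SS_res = 220. SS_tot = 526. R^2 = 1 - 220/(526) = 153/263.

153/263


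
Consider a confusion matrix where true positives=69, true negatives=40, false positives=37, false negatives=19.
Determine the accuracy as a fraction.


Accuracy = (TP + TN) / (TP + TN + FP + FN) = (69 + 40) / 165 = 109/165.

109/165


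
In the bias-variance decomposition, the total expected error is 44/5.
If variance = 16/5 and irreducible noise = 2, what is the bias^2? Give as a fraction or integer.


Total error = bias^2 + variance + irreducible noise. So bias^2 = 44/5 - 16/5 - 2 = 18/5.

18/5


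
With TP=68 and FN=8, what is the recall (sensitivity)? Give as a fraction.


Recall = TP / (TP + FN) = 68 / 76 = 17/19.

17/19


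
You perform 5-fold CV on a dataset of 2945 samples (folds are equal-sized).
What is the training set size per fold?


Each validation fold has 2945/5 = 589 samples. Training set = 2945 - 589 = 2356.

2356


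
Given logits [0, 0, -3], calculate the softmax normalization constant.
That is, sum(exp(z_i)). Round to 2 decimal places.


Denom = e^0=1.0000 + e^0=1.0000 + e^-3=0.0498. Sum = 2.0498, which rounds to 2.05.

2.05


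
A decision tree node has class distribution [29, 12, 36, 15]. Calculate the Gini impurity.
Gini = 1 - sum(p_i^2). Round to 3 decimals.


Total = 92. Proportions: 29/92, 12/92, 36/92, 15/92. sum(p_i^2) = 0.2961. Gini = 1 - 0.2961 = 0.7039, which rounds to 0.704.

0.704


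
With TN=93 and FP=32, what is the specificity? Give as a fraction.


Specificity = TN / (TN + FP) = 93 / 125 = 93/125.

93/125


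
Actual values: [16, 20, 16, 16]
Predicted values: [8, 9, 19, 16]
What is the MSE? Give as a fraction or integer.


MSE = (1/4) * ((16-8)^2=64 + (20-9)^2=121 + (16-19)^2=9 + (16-16)^2=0). Sum = 194. MSE = 97/2.

97/2


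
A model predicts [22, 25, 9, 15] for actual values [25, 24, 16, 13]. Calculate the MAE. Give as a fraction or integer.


MAE = (1/4) * (|25-22|=3 + |24-25|=1 + |16-9|=7 + |13-15|=2). Sum = 13. MAE = 13/4.

13/4


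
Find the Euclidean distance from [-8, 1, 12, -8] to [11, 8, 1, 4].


d = sqrt(sum of squared differences). (-8-11)^2=361, (1-8)^2=49, (12-1)^2=121, (-8-4)^2=144. Sum = 675.

sqrt(675)


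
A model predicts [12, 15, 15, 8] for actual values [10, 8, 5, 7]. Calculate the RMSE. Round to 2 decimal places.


MSE = 38.5000. RMSE = sqrt(38.5000) = 6.20.

6.20


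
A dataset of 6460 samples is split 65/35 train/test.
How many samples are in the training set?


Test set = 6460 * 35% = 2261. Training set = 6460 - 2261 = 4199.

4199


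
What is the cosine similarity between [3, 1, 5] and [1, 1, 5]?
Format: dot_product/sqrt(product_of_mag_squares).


dot = 29. |a|^2 = 35, |b|^2 = 27. cos = 29/sqrt(945).

29/sqrt(945)


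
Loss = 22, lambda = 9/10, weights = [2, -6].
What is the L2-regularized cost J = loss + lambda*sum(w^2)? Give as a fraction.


L2 sq norm = sum(w^2) = 40. J = 22 + 9/10 * 40 = 58.

58


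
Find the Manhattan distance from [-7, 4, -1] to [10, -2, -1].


d = sum of absolute differences: |-7-10|=17 + |4--2|=6 + |-1--1|=0 = 23.

23


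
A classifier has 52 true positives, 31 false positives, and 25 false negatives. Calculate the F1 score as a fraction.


Precision = 52/83 = 52/83. Recall = 52/77 = 52/77. F1 = 2*P*R/(P+R) = 13/20.

13/20


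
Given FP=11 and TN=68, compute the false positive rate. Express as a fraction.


FPR = FP / (FP + TN) = 11 / 79 = 11/79.

11/79


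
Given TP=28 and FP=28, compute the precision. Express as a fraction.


Precision = TP / (TP + FP) = 28 / 56 = 1/2.

1/2


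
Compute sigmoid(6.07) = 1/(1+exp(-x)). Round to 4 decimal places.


sigma(6.07) = 1/(1+e^(-6.07)) = 1/(1+0.002311) = 1/1.002311 = 0.9977.

0.9977


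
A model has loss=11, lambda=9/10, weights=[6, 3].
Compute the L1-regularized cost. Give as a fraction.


L1 norm = sum(|w|) = 9. J = 11 + 9/10 * 9 = 191/10.

191/10


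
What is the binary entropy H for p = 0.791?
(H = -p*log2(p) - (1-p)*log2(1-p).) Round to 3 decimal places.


H = -0.791*log2(0.791) - 0.209*log2(0.209) = 0.740.

0.740


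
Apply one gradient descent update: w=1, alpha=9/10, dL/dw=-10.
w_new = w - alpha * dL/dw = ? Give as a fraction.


w_new = 1 - 9/10 * -10 = 1 - -9 = 10.

10


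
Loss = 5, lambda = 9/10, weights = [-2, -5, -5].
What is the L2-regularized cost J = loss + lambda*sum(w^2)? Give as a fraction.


L2 sq norm = sum(w^2) = 54. J = 5 + 9/10 * 54 = 268/5.

268/5


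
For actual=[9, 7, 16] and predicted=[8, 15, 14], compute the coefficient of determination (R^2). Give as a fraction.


Mean(y) = 32/3. SS_res = 69. SS_tot = 134/3. R^2 = 1 - 69/(134/3) = -73/134.

-73/134


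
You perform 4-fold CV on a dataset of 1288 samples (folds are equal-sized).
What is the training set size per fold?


Each validation fold has 1288/4 = 322 samples. Training set = 1288 - 322 = 966.

966


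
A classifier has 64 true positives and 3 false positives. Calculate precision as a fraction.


Precision = TP / (TP + FP) = 64 / 67 = 64/67.

64/67


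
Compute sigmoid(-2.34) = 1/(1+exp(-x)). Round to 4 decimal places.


sigma(-2.34) = 1/(1+e^(2.34)) = 1/(1+10.381237) = 1/11.381237 = 0.0879.

0.0879


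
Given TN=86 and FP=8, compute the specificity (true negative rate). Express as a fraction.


Specificity = TN / (TN + FP) = 86 / 94 = 43/47.

43/47


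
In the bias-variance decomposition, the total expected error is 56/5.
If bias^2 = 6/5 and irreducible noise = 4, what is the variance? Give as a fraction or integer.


Total error = bias^2 + variance + irreducible noise. So variance = 56/5 - 6/5 - 4 = 6.

6


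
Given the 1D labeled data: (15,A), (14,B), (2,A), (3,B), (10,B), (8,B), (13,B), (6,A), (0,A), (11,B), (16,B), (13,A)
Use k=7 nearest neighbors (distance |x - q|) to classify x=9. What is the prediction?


Distances: |15-9|=6, |14-9|=5, |2-9|=7, |3-9|=6, |10-9|=1, |8-9|=1, |13-9|=4, |6-9|=3, |0-9|=9, |11-9|=2, |16-9|=7, |13-9|=4. 7 nearest: (10,B), (8,B), (11,B), (6,A), (13,A), (13,B), (14,B). Counts: {'B': 5, 'A': 2}. Majority class: B.

B


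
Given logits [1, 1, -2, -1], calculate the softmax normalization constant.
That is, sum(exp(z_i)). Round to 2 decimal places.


Denom = e^1=2.7183 + e^1=2.7183 + e^-2=0.1353 + e^-1=0.3679. Sum = 5.9398, which rounds to 5.94.

5.94


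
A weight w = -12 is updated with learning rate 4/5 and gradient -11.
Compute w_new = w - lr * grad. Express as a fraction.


w_new = -12 - 4/5 * -11 = -12 - -44/5 = -16/5.

-16/5


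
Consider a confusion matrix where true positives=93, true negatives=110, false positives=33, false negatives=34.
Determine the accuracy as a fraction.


Accuracy = (TP + TN) / (TP + TN + FP + FN) = (93 + 110) / 270 = 203/270.

203/270


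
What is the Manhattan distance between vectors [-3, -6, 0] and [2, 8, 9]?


d = sum of absolute differences: |-3-2|=5 + |-6-8|=14 + |0-9|=9 = 28.

28


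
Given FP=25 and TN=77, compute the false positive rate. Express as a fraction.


FPR = FP / (FP + TN) = 25 / 102 = 25/102.

25/102


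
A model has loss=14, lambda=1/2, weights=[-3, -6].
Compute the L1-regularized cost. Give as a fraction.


L1 norm = sum(|w|) = 9. J = 14 + 1/2 * 9 = 37/2.

37/2


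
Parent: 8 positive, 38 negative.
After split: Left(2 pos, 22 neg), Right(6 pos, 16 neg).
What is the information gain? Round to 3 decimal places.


H(parent) = 0.6666. H(left) = 0.4138, H(right) = 0.8454. Weighted = (24/46)*0.4138 + (22/46)*0.8454 = 0.6202. IG = 0.6666 - 0.6202 = 0.0464, which rounds to 0.046.

0.046


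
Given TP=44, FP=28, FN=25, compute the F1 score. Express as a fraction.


Precision = 44/72 = 11/18. Recall = 44/69 = 44/69. F1 = 2*P*R/(P+R) = 88/141.

88/141


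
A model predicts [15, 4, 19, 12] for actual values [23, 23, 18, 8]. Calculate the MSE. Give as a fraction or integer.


MSE = (1/4) * ((23-15)^2=64 + (23-4)^2=361 + (18-19)^2=1 + (8-12)^2=16). Sum = 442. MSE = 221/2.

221/2


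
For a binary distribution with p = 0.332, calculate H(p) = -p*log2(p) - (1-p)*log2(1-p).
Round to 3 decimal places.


H = -0.332*log2(0.332) - 0.668*log2(0.668) = 0.917.

0.917


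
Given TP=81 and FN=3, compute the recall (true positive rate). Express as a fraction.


Recall = TP / (TP + FN) = 81 / 84 = 27/28.

27/28


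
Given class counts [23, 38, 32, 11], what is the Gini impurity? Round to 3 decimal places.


Total = 104. Proportions: 23/104, 38/104, 32/104, 11/104. sum(p_i^2) = 0.2883. Gini = 1 - 0.2883 = 0.7117, which rounds to 0.712.

0.712


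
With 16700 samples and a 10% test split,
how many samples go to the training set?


Test set = 16700 * 10% = 1670. Training set = 16700 - 1670 = 15030.

15030


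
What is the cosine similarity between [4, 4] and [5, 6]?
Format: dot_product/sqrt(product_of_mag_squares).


dot = 44. |a|^2 = 32, |b|^2 = 61. cos = 44/sqrt(1952).

44/sqrt(1952)


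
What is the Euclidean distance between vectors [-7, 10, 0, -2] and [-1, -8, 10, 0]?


d = sqrt(sum of squared differences). (-7--1)^2=36, (10--8)^2=324, (0-10)^2=100, (-2-0)^2=4. Sum = 464.

sqrt(464)


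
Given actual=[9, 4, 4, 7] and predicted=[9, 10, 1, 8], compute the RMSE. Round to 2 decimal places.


MSE = 11.5000. RMSE = sqrt(11.5000) = 3.39.

3.39


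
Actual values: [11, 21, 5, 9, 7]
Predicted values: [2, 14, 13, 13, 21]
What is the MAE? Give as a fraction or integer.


MAE = (1/5) * (|11-2|=9 + |21-14|=7 + |5-13|=8 + |9-13|=4 + |7-21|=14). Sum = 42. MAE = 42/5.

42/5


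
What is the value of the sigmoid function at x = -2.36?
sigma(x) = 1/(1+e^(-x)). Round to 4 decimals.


sigma(-2.36) = 1/(1+e^(2.36)) = 1/(1+10.590951) = 1/11.590951 = 0.0863.

0.0863


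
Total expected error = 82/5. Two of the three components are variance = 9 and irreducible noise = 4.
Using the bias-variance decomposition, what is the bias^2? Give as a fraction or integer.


Total error = bias^2 + variance + irreducible noise. So bias^2 = 82/5 - 9 - 4 = 17/5.

17/5


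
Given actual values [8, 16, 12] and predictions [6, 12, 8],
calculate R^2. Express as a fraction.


Mean(y) = 12. SS_res = 36. SS_tot = 32. R^2 = 1 - 36/(32) = -1/8.

-1/8


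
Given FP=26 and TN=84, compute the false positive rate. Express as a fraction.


FPR = FP / (FP + TN) = 26 / 110 = 13/55.

13/55


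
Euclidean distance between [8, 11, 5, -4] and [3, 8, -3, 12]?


d = sqrt(sum of squared differences). (8-3)^2=25, (11-8)^2=9, (5--3)^2=64, (-4-12)^2=256. Sum = 354.

sqrt(354)


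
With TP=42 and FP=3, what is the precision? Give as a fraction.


Precision = TP / (TP + FP) = 42 / 45 = 14/15.

14/15


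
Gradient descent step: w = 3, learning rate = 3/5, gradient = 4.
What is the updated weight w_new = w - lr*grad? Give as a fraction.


w_new = 3 - 3/5 * 4 = 3 - 12/5 = 3/5.

3/5


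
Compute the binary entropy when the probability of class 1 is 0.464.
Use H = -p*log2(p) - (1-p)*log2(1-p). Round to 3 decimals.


H = -0.464*log2(0.464) - 0.536*log2(0.536) = 0.996.

0.996


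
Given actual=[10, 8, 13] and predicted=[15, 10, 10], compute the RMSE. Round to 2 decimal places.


MSE = 12.6667. RMSE = sqrt(12.6667) = 3.56.

3.56


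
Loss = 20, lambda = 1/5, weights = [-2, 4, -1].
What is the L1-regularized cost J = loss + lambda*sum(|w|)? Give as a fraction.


L1 norm = sum(|w|) = 7. J = 20 + 1/5 * 7 = 107/5.

107/5


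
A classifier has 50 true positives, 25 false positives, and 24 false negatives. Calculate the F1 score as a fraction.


Precision = 50/75 = 2/3. Recall = 50/74 = 25/37. F1 = 2*P*R/(P+R) = 100/149.

100/149


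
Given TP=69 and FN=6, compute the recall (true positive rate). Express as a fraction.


Recall = TP / (TP + FN) = 69 / 75 = 23/25.

23/25


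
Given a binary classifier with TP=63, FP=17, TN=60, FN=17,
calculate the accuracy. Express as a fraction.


Accuracy = (TP + TN) / (TP + TN + FP + FN) = (63 + 60) / 157 = 123/157.

123/157


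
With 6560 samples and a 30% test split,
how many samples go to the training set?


Test set = 6560 * 30% = 1968. Training set = 6560 - 1968 = 4592.

4592


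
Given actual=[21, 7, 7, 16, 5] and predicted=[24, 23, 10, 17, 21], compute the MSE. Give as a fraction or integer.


MSE = (1/5) * ((21-24)^2=9 + (7-23)^2=256 + (7-10)^2=9 + (16-17)^2=1 + (5-21)^2=256). Sum = 531. MSE = 531/5.

531/5


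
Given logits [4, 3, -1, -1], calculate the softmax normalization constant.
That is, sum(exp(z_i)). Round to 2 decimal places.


Denom = e^4=54.5982 + e^3=20.0855 + e^-1=0.3679 + e^-1=0.3679. Sum = 75.4195, which rounds to 75.42.

75.42


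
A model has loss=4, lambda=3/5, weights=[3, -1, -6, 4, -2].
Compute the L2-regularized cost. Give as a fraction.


L2 sq norm = sum(w^2) = 66. J = 4 + 3/5 * 66 = 218/5.

218/5


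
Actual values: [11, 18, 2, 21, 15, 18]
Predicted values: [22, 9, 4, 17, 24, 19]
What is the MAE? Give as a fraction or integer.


MAE = (1/6) * (|11-22|=11 + |18-9|=9 + |2-4|=2 + |21-17|=4 + |15-24|=9 + |18-19|=1). Sum = 36. MAE = 6.

6


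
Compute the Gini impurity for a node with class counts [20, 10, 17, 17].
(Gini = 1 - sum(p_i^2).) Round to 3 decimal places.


Total = 64. Proportions: 20/64, 10/64, 17/64, 17/64. sum(p_i^2) = 0.2632. Gini = 1 - 0.2632 = 0.7368, which rounds to 0.737.

0.737


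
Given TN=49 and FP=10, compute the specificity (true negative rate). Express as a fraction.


Specificity = TN / (TN + FP) = 49 / 59 = 49/59.

49/59


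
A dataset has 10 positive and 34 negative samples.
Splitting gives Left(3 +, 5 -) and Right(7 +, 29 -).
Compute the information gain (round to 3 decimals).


H(parent) = 0.7732. H(left) = 0.9544, H(right) = 0.7107. Weighted = (8/44)*0.9544 + (36/44)*0.7107 = 0.7550. IG = 0.7732 - 0.7550 = 0.0182, which rounds to 0.018.

0.018


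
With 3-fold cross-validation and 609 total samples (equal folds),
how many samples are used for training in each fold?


Each validation fold has 609/3 = 203 samples. Training set = 609 - 203 = 406.

406


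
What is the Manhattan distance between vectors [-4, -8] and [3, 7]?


d = sum of absolute differences: |-4-3|=7 + |-8-7|=15 = 22.

22


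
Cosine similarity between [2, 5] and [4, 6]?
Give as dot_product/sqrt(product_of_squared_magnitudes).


dot = 38. |a|^2 = 29, |b|^2 = 52. cos = 38/sqrt(1508).

38/sqrt(1508)


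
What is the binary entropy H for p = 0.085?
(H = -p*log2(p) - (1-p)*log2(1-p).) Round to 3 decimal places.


H = -0.085*log2(0.085) - 0.915*log2(0.915) = 0.420.

0.420


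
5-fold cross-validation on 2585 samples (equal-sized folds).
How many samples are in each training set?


Each validation fold has 2585/5 = 517 samples. Training set = 2585 - 517 = 2068.

2068


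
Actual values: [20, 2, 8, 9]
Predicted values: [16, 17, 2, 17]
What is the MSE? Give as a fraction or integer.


MSE = (1/4) * ((20-16)^2=16 + (2-17)^2=225 + (8-2)^2=36 + (9-17)^2=64). Sum = 341. MSE = 341/4.

341/4


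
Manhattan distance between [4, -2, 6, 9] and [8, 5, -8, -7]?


d = sum of absolute differences: |4-8|=4 + |-2-5|=7 + |6--8|=14 + |9--7|=16 = 41.

41


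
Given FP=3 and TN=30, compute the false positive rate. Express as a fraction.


FPR = FP / (FP + TN) = 3 / 33 = 1/11.

1/11


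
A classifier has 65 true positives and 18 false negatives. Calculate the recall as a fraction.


Recall = TP / (TP + FN) = 65 / 83 = 65/83.

65/83


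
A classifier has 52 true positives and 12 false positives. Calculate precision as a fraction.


Precision = TP / (TP + FP) = 52 / 64 = 13/16.

13/16


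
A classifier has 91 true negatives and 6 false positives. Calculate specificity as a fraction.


Specificity = TN / (TN + FP) = 91 / 97 = 91/97.

91/97


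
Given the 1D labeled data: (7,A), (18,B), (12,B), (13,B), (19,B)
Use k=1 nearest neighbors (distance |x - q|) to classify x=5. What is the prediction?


Distances: |7-5|=2, |18-5|=13, |12-5|=7, |13-5|=8, |19-5|=14. 1 nearest: (7,A). Counts: {'A': 1}. Majority class: A.

A
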